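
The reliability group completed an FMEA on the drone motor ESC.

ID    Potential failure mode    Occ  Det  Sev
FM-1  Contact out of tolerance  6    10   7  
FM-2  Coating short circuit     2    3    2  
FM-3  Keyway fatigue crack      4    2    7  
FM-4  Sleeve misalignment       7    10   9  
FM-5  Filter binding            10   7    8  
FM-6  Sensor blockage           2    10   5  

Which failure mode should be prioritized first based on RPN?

FM-4

RPN = Severity × Occurrence × Detection:
  FM-1: 7 × 6 × 10 = 420
  FM-2: 2 × 2 × 3 = 12
  FM-3: 7 × 4 × 2 = 56
  FM-4: 9 × 7 × 10 = 630
  FM-5: 8 × 10 × 7 = 560
  FM-6: 5 × 2 × 10 = 100
Highest RPN is 630 → FM-4.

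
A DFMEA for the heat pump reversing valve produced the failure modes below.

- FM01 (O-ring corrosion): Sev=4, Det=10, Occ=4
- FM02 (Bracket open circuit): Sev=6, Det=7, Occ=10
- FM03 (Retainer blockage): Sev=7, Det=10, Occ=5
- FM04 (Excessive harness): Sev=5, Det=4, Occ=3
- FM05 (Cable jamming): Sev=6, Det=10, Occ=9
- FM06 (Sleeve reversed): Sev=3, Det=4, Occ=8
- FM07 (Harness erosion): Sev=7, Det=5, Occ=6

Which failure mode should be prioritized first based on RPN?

FM05

RPN = Severity × Occurrence × Detection:
  FM01: 4 × 4 × 10 = 160
  FM02: 6 × 10 × 7 = 420
  FM03: 7 × 5 × 10 = 350
  FM04: 5 × 3 × 4 = 60
  FM05: 6 × 9 × 10 = 540
  FM06: 3 × 8 × 4 = 96
  FM07: 7 × 6 × 5 = 210
Highest RPN is 540 → FM05.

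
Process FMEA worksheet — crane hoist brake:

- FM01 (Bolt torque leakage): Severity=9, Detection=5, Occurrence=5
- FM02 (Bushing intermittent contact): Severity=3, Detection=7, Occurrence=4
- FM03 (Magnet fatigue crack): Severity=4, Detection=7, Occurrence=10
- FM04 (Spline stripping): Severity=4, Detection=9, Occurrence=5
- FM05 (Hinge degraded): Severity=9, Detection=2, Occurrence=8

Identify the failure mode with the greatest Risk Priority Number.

FM03

RPN = Severity × Occurrence × Detection:
  FM01: 9 × 5 × 5 = 225
  FM02: 3 × 4 × 7 = 84
  FM03: 4 × 10 × 7 = 280
  FM04: 4 × 5 × 9 = 180
  FM05: 9 × 8 × 2 = 144
Highest RPN is 280 → FM03.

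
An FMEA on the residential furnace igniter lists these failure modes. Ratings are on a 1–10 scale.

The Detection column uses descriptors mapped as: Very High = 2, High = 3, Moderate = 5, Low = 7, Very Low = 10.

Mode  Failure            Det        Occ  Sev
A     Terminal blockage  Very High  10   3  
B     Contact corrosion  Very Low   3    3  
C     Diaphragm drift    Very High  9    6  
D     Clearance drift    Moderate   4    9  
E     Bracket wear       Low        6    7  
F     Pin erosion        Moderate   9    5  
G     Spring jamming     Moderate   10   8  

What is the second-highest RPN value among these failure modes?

RPN = Severity × Occurrence × Detection:
  A: 3 × 10 × 2 = 60
  B: 3 × 3 × 10 = 90
  C: 6 × 9 × 2 = 108
  D: 9 × 4 × 5 = 180
  E: 7 × 6 × 7 = 294
  F: 5 × 9 × 5 = 225
  G: 8 × 10 × 5 = 400
Sorted descending: 400, 294, 225, 180, 108, 90, 60.
The second-highest RPN is 294 (E).

294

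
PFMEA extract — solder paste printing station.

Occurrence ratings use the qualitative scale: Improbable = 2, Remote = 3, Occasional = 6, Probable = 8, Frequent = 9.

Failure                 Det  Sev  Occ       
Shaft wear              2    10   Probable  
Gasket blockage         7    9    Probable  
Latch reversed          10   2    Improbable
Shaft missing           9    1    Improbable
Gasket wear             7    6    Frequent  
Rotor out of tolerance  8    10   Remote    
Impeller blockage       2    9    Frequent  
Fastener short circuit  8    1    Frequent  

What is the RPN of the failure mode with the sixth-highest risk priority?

RPN = Severity × Occurrence × Detection:
  Shaft wear: 10 × 8 × 2 = 160
  Gasket blockage: 9 × 8 × 7 = 504
  Latch reversed: 2 × 2 × 10 = 40
  Shaft missing: 1 × 2 × 9 = 18
  Gasket wear: 6 × 9 × 7 = 378
  Rotor out of tolerance: 10 × 3 × 8 = 240
  Impeller blockage: 9 × 9 × 2 = 162
  Fastener short circuit: 1 × 9 × 8 = 72
Sorted descending: 504, 378, 240, 162, 160, 72, 40, 18.
The sixth-highest RPN is 72 (Fastener short circuit).

72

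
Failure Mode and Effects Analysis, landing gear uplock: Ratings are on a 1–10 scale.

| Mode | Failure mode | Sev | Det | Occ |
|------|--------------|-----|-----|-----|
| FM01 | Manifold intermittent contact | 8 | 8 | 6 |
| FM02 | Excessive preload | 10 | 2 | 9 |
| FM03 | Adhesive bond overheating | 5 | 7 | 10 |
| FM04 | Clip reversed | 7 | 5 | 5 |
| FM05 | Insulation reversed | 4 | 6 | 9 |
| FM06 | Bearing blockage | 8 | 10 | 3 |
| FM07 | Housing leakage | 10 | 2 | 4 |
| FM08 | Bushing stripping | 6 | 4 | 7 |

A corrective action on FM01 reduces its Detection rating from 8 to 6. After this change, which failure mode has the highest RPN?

RPN = Severity × Occurrence × Detection:
  FM01: 8 × 6 × 8 = 384
  FM02: 10 × 9 × 2 = 180
  FM03: 5 × 10 × 7 = 350
  FM04: 7 × 5 × 5 = 175
  FM05: 4 × 9 × 6 = 216
  FM06: 8 × 3 × 10 = 240
  FM07: 10 × 4 × 2 = 80
  FM08: 6 × 7 × 4 = 168
After action: FM01 → 8 × 6 × 6 = 288.
Revised RPNs: FM03=350, FM01=288, FM06=240, FM05=216, FM02=180, FM04=175, FM08=168, FM07=80.
Highest is now FM03 (350).

FM03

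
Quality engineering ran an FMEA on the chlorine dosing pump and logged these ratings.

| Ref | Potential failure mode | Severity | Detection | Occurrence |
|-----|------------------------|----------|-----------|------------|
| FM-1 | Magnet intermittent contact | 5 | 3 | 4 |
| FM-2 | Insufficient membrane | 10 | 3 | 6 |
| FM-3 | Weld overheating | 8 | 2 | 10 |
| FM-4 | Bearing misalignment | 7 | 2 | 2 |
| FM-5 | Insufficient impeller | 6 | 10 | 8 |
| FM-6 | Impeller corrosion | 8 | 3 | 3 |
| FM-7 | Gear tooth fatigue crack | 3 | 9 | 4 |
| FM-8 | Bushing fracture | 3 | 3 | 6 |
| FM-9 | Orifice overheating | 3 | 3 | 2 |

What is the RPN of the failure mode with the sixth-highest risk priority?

60

RPN = Severity × Occurrence × Detection:
  FM-1: 5 × 4 × 3 = 60
  FM-2: 10 × 6 × 3 = 180
  FM-3: 8 × 10 × 2 = 160
  FM-4: 7 × 2 × 2 = 28
  FM-5: 6 × 8 × 10 = 480
  FM-6: 8 × 3 × 3 = 72
  FM-7: 3 × 4 × 9 = 108
  FM-8: 3 × 6 × 3 = 54
  FM-9: 3 × 2 × 3 = 18
Sorted descending: 480, 180, 160, 108, 72, 60, 54, 28, 18.
The sixth-highest RPN is 60 (FM-1).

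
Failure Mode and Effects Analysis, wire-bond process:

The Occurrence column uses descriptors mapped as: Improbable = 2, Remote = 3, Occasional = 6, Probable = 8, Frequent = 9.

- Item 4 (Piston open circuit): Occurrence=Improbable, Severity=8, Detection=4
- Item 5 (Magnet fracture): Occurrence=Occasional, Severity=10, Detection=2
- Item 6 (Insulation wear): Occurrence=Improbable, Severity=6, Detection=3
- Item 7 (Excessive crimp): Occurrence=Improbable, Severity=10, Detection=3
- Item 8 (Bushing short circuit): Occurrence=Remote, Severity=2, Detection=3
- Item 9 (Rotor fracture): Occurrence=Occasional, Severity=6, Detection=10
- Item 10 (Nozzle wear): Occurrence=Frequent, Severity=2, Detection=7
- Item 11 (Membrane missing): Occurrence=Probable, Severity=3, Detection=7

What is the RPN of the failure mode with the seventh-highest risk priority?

36

RPN = Severity × Occurrence × Detection:
  Item 4: 8 × 2 × 4 = 64
  Item 5: 10 × 6 × 2 = 120
  Item 6: 6 × 2 × 3 = 36
  Item 7: 10 × 2 × 3 = 60
  Item 8: 2 × 3 × 3 = 18
  Item 9: 6 × 6 × 10 = 360
  Item 10: 2 × 9 × 7 = 126
  Item 11: 3 × 8 × 7 = 168
Sorted descending: 360, 168, 126, 120, 64, 60, 36, 18.
The seventh-highest RPN is 36 (Item 6).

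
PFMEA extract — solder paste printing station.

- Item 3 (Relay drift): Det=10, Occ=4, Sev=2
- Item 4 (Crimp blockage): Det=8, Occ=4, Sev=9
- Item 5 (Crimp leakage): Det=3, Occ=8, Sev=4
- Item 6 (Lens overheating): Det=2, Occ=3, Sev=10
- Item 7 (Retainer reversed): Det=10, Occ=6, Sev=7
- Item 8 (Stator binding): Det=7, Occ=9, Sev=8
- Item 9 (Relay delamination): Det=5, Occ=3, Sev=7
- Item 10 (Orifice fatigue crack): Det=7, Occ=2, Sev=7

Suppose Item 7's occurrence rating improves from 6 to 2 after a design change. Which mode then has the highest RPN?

Item 8

RPN = Severity × Occurrence × Detection:
  Item 3: 2 × 4 × 10 = 80
  Item 4: 9 × 4 × 8 = 288
  Item 5: 4 × 8 × 3 = 96
  Item 6: 10 × 3 × 2 = 60
  Item 7: 7 × 6 × 10 = 420
  Item 8: 8 × 9 × 7 = 504
  Item 9: 7 × 3 × 5 = 105
  Item 10: 7 × 2 × 7 = 98
After action: Item 7 → 7 × 2 × 10 = 140.
Revised RPNs: Item 8=504, Item 4=288, Item 7=140, Item 9=105, Item 10=98, Item 5=96, Item 3=80, Item 6=60.
Highest is now Item 8 (504).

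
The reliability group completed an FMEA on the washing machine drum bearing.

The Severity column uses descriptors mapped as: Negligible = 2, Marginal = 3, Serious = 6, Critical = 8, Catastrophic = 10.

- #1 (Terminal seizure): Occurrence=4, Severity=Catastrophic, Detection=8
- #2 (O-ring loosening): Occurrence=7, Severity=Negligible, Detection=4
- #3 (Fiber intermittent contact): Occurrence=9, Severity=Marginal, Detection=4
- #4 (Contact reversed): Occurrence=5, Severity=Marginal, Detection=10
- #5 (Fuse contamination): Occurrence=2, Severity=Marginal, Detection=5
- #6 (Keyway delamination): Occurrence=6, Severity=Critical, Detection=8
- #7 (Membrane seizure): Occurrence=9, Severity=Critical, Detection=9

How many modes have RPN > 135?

4

RPN = Severity × Occurrence × Detection:
  #1: 10 × 4 × 8 = 320
  #2: 2 × 7 × 4 = 56
  #3: 3 × 9 × 4 = 108
  #4: 3 × 5 × 10 = 150
  #5: 3 × 2 × 5 = 30
  #6: 8 × 6 × 8 = 384
  #7: 8 × 9 × 9 = 648
Modes with RPN > 135: #1 (320), #4 (150), #6 (384), #7 (648) → 4.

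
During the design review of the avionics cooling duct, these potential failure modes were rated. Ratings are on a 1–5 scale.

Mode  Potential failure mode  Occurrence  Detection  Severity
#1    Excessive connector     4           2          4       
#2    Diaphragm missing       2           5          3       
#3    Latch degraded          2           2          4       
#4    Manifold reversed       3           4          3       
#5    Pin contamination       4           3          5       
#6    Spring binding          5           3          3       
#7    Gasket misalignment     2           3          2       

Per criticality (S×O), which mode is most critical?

#5

Criticality = Severity × Occurrence:
  #1: 4 × 4 = 16
  #2: 3 × 2 = 6
  #3: 4 × 2 = 8
  #4: 3 × 3 = 9
  #5: 5 × 4 = 20
  #6: 3 × 5 = 15
  #7: 2 × 2 = 4
Highest criticality is 20 → #5.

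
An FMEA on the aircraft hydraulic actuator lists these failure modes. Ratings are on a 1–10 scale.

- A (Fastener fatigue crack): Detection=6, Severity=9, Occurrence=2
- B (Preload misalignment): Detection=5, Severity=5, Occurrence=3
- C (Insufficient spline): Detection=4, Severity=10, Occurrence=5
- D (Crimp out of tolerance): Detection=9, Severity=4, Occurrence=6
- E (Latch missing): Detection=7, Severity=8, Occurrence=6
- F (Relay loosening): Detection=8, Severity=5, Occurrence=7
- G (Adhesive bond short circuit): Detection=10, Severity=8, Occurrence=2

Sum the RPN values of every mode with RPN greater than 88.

1300

RPN = Severity × Occurrence × Detection:
  A: 9 × 2 × 6 = 108
  B: 5 × 3 × 5 = 75
  C: 10 × 5 × 4 = 200
  D: 4 × 6 × 9 = 216
  E: 8 × 6 × 7 = 336
  F: 5 × 7 × 8 = 280
  G: 8 × 2 × 10 = 160
RPN > 88: A (108), C (200), D (216), E (336), F (280), G (160).
Sum: 108 + 200 + 216 + 336 + 280 + 160 = 1300.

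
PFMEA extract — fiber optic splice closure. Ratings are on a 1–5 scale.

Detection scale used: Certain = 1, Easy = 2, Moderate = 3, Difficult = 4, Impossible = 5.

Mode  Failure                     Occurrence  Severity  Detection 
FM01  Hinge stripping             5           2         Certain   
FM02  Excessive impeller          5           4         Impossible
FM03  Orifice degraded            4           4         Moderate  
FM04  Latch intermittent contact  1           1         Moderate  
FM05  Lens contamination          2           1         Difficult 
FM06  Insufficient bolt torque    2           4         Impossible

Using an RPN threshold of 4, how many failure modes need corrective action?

5

RPN = Severity × Occurrence × Detection:
  FM01: 2 × 5 × 1 = 10
  FM02: 4 × 5 × 5 = 100
  FM03: 4 × 4 × 3 = 48
  FM04: 1 × 1 × 3 = 3
  FM05: 1 × 2 × 4 = 8
  FM06: 4 × 2 × 5 = 40
Modes with RPN ≥ 4: FM01 (10), FM02 (100), FM03 (48), FM05 (8), FM06 (40) → 5.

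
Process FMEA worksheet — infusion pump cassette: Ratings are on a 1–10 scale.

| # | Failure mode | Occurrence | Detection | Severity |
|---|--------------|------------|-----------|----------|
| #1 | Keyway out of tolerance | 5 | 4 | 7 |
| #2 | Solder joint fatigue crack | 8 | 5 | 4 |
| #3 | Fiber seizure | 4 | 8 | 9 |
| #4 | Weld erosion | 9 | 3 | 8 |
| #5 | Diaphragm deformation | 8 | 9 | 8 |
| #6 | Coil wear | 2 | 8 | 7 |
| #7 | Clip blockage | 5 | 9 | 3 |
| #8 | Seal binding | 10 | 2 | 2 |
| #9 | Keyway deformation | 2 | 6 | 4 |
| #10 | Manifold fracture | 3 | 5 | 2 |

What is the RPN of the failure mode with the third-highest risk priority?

RPN = Severity × Occurrence × Detection:
  #1: 7 × 5 × 4 = 140
  #2: 4 × 8 × 5 = 160
  #3: 9 × 4 × 8 = 288
  #4: 8 × 9 × 3 = 216
  #5: 8 × 8 × 9 = 576
  #6: 7 × 2 × 8 = 112
  #7: 3 × 5 × 9 = 135
  #8: 2 × 10 × 2 = 40
  #9: 4 × 2 × 6 = 48
  #10: 2 × 3 × 5 = 30
Sorted descending: 576, 288, 216, 160, 140, 135, 112, 48, 40, 30.
The third-highest RPN is 216 (#4).

216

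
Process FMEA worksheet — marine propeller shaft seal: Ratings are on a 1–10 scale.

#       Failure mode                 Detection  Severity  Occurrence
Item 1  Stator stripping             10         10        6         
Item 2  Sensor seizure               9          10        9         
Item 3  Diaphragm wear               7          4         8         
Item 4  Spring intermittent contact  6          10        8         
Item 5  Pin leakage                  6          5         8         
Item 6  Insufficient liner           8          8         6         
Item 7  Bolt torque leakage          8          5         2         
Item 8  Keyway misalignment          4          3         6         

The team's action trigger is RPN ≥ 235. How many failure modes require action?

5

RPN = Severity × Occurrence × Detection:
  Item 1: 10 × 6 × 10 = 600
  Item 2: 10 × 9 × 9 = 810
  Item 3: 4 × 8 × 7 = 224
  Item 4: 10 × 8 × 6 = 480
  Item 5: 5 × 8 × 6 = 240
  Item 6: 8 × 6 × 8 = 384
  Item 7: 5 × 2 × 8 = 80
  Item 8: 3 × 6 × 4 = 72
Modes with RPN ≥ 235: Item 1 (600), Item 2 (810), Item 4 (480), Item 5 (240), Item 6 (384) → 5.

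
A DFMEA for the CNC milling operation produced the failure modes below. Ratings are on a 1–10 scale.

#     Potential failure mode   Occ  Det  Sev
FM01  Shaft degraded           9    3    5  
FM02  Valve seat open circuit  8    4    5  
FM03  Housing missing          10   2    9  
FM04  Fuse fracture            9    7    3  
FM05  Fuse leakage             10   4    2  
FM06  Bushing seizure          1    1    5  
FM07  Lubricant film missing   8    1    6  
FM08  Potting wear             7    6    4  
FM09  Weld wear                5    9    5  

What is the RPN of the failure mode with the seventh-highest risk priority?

80

RPN = Severity × Occurrence × Detection:
  FM01: 5 × 9 × 3 = 135
  FM02: 5 × 8 × 4 = 160
  FM03: 9 × 10 × 2 = 180
  FM04: 3 × 9 × 7 = 189
  FM05: 2 × 10 × 4 = 80
  FM06: 5 × 1 × 1 = 5
  FM07: 6 × 8 × 1 = 48
  FM08: 4 × 7 × 6 = 168
  FM09: 5 × 5 × 9 = 225
Sorted descending: 225, 189, 180, 168, 160, 135, 80, 48, 5.
The seventh-highest RPN is 80 (FM05).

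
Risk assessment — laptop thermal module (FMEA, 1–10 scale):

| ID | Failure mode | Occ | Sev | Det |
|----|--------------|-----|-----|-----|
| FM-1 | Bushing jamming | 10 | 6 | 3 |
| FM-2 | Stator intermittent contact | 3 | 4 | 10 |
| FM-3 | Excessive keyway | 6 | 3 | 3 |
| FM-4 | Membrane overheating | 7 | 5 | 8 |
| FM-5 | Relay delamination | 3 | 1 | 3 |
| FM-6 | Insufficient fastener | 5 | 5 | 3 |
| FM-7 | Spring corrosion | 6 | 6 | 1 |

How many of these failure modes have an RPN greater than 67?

RPN = Severity × Occurrence × Detection:
  FM-1: 6 × 10 × 3 = 180
  FM-2: 4 × 3 × 10 = 120
  FM-3: 3 × 6 × 3 = 54
  FM-4: 5 × 7 × 8 = 280
  FM-5: 1 × 3 × 3 = 9
  FM-6: 5 × 5 × 3 = 75
  FM-7: 6 × 6 × 1 = 36
Modes with RPN > 67: FM-1 (180), FM-2 (120), FM-4 (280), FM-6 (75) → 4.

4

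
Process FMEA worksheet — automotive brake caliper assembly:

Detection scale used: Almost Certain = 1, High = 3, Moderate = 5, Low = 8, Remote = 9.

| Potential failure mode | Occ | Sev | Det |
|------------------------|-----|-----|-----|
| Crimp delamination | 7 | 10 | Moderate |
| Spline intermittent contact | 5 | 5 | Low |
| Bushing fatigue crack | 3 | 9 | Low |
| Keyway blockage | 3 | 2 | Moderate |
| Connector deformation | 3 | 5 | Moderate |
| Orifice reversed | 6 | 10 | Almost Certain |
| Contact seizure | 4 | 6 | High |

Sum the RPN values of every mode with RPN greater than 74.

841

RPN = Severity × Occurrence × Detection:
  Crimp delamination: 10 × 7 × 5 = 350
  Spline intermittent contact: 5 × 5 × 8 = 200
  Bushing fatigue crack: 9 × 3 × 8 = 216
  Keyway blockage: 2 × 3 × 5 = 30
  Connector deformation: 5 × 3 × 5 = 75
  Orifice reversed: 10 × 6 × 1 = 60
  Contact seizure: 6 × 4 × 3 = 72
RPN > 74: Crimp delamination (350), Spline intermittent contact (200), Bushing fatigue crack (216), Connector deformation (75).
Sum: 350 + 200 + 216 + 75 = 841.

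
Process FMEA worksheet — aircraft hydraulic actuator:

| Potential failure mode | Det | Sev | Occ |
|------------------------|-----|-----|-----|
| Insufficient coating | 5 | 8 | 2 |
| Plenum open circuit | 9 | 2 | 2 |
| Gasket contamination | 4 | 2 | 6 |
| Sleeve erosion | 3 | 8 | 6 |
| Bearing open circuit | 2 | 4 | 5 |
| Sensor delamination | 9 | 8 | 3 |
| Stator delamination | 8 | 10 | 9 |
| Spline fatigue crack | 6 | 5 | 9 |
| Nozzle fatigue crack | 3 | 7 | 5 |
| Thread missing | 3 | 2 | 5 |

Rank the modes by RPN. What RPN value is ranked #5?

105

RPN = Severity × Occurrence × Detection:
  Insufficient coating: 8 × 2 × 5 = 80
  Plenum open circuit: 2 × 2 × 9 = 36
  Gasket contamination: 2 × 6 × 4 = 48
  Sleeve erosion: 8 × 6 × 3 = 144
  Bearing open circuit: 4 × 5 × 2 = 40
  Sensor delamination: 8 × 3 × 9 = 216
  Stator delamination: 10 × 9 × 8 = 720
  Spline fatigue crack: 5 × 9 × 6 = 270
  Nozzle fatigue crack: 7 × 5 × 3 = 105
  Thread missing: 2 × 5 × 3 = 30
Sorted descending: 720, 270, 216, 144, 105, 80, 48, 40, 36, 30.
The fifth-highest RPN is 105 (Nozzle fatigue crack).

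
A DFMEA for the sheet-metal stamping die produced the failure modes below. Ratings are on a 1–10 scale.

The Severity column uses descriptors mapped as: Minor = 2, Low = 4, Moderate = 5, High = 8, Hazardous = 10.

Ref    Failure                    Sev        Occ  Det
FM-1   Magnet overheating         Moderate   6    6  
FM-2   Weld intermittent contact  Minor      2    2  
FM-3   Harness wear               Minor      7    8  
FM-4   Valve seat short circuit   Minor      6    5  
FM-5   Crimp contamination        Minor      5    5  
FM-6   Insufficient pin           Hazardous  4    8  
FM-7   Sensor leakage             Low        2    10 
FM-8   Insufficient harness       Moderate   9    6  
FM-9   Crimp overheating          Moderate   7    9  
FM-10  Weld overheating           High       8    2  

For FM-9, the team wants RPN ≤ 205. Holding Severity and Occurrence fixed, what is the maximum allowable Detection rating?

5

FM-9: S=5, O=7, D=9 → current RPN = 315.
Fixed product = 35. Need 35 × D ≤ 205, so D ≤ 205/35 = 5.86.
Maximum integer Detection rating = 5 (gives RPN 175; D=6 would give 210 > 205).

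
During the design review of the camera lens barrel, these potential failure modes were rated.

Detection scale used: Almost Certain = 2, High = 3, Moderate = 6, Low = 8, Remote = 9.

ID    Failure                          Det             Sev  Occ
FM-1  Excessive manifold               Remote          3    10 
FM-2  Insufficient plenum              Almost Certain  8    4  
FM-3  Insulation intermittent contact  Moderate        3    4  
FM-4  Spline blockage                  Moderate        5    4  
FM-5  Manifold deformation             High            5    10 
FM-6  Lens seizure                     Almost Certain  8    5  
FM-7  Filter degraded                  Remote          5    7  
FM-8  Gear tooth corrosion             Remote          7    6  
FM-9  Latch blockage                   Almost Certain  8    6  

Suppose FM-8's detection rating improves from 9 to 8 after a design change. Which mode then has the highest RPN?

FM-8

RPN = Severity × Occurrence × Detection:
  FM-1: 3 × 10 × 9 = 270
  FM-2: 8 × 4 × 2 = 64
  FM-3: 3 × 4 × 6 = 72
  FM-4: 5 × 4 × 6 = 120
  FM-5: 5 × 10 × 3 = 150
  FM-6: 8 × 5 × 2 = 80
  FM-7: 5 × 7 × 9 = 315
  FM-8: 7 × 6 × 9 = 378
  FM-9: 8 × 6 × 2 = 96
After action: FM-8 → 7 × 6 × 8 = 336.
Revised RPNs: FM-8=336, FM-7=315, FM-1=270, FM-5=150, FM-4=120, FM-9=96, FM-6=80, FM-3=72, FM-2=64.
Highest is now FM-8 (336).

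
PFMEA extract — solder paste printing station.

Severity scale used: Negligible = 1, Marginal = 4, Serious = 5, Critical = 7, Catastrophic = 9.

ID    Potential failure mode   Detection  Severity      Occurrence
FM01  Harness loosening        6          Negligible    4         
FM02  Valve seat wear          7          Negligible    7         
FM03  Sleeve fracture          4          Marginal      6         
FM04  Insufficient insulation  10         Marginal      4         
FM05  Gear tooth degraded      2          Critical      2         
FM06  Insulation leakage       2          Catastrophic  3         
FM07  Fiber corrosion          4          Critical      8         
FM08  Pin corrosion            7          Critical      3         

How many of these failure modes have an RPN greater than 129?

3

RPN = Severity × Occurrence × Detection:
  FM01: 1 × 4 × 6 = 24
  FM02: 1 × 7 × 7 = 49
  FM03: 4 × 6 × 4 = 96
  FM04: 4 × 4 × 10 = 160
  FM05: 7 × 2 × 2 = 28
  FM06: 9 × 3 × 2 = 54
  FM07: 7 × 8 × 4 = 224
  FM08: 7 × 3 × 7 = 147
Modes with RPN > 129: FM04 (160), FM07 (224), FM08 (147) → 3.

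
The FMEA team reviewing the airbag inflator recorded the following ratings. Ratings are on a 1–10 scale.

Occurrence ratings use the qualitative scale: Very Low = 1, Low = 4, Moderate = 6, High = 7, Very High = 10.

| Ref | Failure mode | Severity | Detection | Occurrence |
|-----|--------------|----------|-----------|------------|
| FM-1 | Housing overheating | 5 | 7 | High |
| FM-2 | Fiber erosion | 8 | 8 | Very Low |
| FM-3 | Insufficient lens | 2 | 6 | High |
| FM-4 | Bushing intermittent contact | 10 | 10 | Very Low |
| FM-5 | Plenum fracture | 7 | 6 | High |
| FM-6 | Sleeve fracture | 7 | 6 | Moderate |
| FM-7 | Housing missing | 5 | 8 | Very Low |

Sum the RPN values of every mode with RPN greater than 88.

891

RPN = Severity × Occurrence × Detection:
  FM-1: 5 × 7 × 7 = 245
  FM-2: 8 × 1 × 8 = 64
  FM-3: 2 × 7 × 6 = 84
  FM-4: 10 × 1 × 10 = 100
  FM-5: 7 × 7 × 6 = 294
  FM-6: 7 × 6 × 6 = 252
  FM-7: 5 × 1 × 8 = 40
RPN > 88: FM-1 (245), FM-4 (100), FM-5 (294), FM-6 (252).
Sum: 245 + 100 + 294 + 252 = 891.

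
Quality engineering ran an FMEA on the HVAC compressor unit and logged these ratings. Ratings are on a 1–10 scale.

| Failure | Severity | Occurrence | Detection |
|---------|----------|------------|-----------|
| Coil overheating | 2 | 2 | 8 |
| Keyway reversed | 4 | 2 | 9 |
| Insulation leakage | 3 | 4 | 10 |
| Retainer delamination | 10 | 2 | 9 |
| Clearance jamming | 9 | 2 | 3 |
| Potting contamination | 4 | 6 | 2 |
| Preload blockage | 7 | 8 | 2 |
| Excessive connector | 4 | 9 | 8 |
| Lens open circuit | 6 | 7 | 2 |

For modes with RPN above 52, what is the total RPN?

RPN = Severity × Occurrence × Detection:
  Coil overheating: 2 × 2 × 8 = 32
  Keyway reversed: 4 × 2 × 9 = 72
  Insulation leakage: 3 × 4 × 10 = 120
  Retainer delamination: 10 × 2 × 9 = 180
  Clearance jamming: 9 × 2 × 3 = 54
  Potting contamination: 4 × 6 × 2 = 48
  Preload blockage: 7 × 8 × 2 = 112
  Excessive connector: 4 × 9 × 8 = 288
  Lens open circuit: 6 × 7 × 2 = 84
RPN > 52: Keyway reversed (72), Insulation leakage (120), Retainer delamination (180), Clearance jamming (54), Preload blockage (112), Excessive connector (288), Lens open circuit (84).
Sum: 72 + 120 + 180 + 54 + 112 + 288 + 84 = 910.

910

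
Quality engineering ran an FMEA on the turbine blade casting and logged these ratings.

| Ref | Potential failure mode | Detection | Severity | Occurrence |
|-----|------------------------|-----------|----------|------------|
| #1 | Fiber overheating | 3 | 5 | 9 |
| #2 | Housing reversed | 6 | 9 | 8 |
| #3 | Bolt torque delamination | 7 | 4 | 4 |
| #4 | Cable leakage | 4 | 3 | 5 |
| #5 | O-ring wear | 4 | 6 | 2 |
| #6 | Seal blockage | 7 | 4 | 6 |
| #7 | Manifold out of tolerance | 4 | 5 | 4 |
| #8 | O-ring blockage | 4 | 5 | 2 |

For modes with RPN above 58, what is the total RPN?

987

RPN = Severity × Occurrence × Detection:
  #1: 5 × 9 × 3 = 135
  #2: 9 × 8 × 6 = 432
  #3: 4 × 4 × 7 = 112
  #4: 3 × 5 × 4 = 60
  #5: 6 × 2 × 4 = 48
  #6: 4 × 6 × 7 = 168
  #7: 5 × 4 × 4 = 80
  #8: 5 × 2 × 4 = 40
RPN > 58: #1 (135), #2 (432), #3 (112), #4 (60), #6 (168), #7 (80).
Sum: 135 + 432 + 112 + 60 + 168 + 80 = 987.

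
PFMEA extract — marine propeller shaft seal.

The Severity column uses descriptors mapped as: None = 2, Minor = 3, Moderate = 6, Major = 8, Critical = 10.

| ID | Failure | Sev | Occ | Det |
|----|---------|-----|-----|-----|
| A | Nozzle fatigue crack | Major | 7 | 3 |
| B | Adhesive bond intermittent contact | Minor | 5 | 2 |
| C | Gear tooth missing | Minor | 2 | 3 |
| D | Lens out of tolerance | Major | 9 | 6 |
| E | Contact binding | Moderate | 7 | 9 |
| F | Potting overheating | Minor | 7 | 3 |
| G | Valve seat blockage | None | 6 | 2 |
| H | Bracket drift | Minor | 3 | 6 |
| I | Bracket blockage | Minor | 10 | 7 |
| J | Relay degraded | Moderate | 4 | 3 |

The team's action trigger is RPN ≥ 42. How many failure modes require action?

7

RPN = Severity × Occurrence × Detection:
  A: 8 × 7 × 3 = 168
  B: 3 × 5 × 2 = 30
  C: 3 × 2 × 3 = 18
  D: 8 × 9 × 6 = 432
  E: 6 × 7 × 9 = 378
  F: 3 × 7 × 3 = 63
  G: 2 × 6 × 2 = 24
  H: 3 × 3 × 6 = 54
  I: 3 × 10 × 7 = 210
  J: 6 × 4 × 3 = 72
Modes with RPN ≥ 42: A (168), D (432), E (378), F (63), H (54), I (210), J (72) → 7.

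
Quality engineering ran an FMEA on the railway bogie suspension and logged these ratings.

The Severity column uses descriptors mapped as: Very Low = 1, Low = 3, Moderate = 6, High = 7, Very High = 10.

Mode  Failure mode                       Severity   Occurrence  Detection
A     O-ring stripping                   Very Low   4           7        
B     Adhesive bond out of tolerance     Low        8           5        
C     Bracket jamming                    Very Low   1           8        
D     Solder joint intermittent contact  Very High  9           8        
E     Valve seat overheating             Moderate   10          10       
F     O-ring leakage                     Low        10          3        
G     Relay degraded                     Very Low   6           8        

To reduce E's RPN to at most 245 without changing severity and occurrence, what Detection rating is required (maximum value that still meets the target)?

4

E: S=6, O=10, D=10 → current RPN = 600.
Fixed product = 60. Need 60 × D ≤ 245, so D ≤ 245/60 = 4.08.
Maximum integer Detection rating = 4 (gives RPN 240; D=5 would give 300 > 245).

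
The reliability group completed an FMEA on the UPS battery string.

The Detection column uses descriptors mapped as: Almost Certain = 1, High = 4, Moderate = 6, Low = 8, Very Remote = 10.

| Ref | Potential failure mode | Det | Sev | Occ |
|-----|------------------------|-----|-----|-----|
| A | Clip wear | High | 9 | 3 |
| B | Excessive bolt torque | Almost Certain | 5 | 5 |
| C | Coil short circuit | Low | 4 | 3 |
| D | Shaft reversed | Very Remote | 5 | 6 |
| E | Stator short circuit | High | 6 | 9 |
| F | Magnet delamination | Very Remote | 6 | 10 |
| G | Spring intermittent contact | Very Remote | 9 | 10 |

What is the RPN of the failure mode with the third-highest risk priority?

RPN = Severity × Occurrence × Detection:
  A: 9 × 3 × 4 = 108
  B: 5 × 5 × 1 = 25
  C: 4 × 3 × 8 = 96
  D: 5 × 6 × 10 = 300
  E: 6 × 9 × 4 = 216
  F: 6 × 10 × 10 = 600
  G: 9 × 10 × 10 = 900
Sorted descending: 900, 600, 300, 216, 108, 96, 25.
The third-highest RPN is 300 (D).

300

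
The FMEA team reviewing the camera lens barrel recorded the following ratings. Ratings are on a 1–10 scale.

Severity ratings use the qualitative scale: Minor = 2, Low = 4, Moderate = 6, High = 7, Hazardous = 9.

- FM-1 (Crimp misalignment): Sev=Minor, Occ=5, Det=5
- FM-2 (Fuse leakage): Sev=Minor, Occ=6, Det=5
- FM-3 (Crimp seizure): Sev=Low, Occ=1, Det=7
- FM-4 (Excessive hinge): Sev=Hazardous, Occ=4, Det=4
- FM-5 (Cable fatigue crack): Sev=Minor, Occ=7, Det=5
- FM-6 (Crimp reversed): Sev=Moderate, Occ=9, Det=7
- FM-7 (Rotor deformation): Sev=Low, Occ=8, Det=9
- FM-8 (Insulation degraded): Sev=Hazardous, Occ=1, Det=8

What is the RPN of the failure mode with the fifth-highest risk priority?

RPN = Severity × Occurrence × Detection:
  FM-1: 2 × 5 × 5 = 50
  FM-2: 2 × 6 × 5 = 60
  FM-3: 4 × 1 × 7 = 28
  FM-4: 9 × 4 × 4 = 144
  FM-5: 2 × 7 × 5 = 70
  FM-6: 6 × 9 × 7 = 378
  FM-7: 4 × 8 × 9 = 288
  FM-8: 9 × 1 × 8 = 72
Sorted descending: 378, 288, 144, 72, 70, 60, 50, 28.
The fifth-highest RPN is 70 (FM-5).

70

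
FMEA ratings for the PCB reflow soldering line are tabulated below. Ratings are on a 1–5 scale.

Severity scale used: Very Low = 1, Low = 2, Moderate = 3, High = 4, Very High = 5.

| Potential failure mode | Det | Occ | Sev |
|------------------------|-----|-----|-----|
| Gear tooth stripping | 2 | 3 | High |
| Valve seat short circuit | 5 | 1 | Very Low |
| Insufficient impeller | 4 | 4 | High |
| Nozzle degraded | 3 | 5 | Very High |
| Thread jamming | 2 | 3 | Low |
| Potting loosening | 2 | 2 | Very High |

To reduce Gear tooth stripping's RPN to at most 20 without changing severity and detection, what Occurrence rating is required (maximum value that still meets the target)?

Gear tooth stripping: S=4, O=3, D=2 → current RPN = 24.
Fixed product = 8. Need 8 × O ≤ 20, so O ≤ 20/8 = 2.50.
Maximum integer Occurrence rating = 2 (gives RPN 16; O=3 would give 24 > 20).

2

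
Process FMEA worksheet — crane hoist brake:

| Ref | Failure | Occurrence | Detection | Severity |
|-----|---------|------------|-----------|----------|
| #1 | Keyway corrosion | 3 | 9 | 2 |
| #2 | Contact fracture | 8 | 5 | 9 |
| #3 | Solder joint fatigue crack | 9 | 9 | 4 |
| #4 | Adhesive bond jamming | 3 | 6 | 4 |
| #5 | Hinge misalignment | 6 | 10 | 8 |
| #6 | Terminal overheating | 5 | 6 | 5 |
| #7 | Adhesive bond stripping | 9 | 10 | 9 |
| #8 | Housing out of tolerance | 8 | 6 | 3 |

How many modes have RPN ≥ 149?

5

RPN = Severity × Occurrence × Detection:
  #1: 2 × 3 × 9 = 54
  #2: 9 × 8 × 5 = 360
  #3: 4 × 9 × 9 = 324
  #4: 4 × 3 × 6 = 72
  #5: 8 × 6 × 10 = 480
  #6: 5 × 5 × 6 = 150
  #7: 9 × 9 × 10 = 810
  #8: 3 × 8 × 6 = 144
Modes with RPN ≥ 149: #2 (360), #3 (324), #5 (480), #6 (150), #7 (810) → 5.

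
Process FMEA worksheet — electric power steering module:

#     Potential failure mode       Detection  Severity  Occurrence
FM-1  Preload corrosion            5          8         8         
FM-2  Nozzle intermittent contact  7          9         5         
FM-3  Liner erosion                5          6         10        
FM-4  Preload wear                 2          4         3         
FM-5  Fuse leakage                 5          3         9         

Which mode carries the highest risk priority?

RPN = Severity × Occurrence × Detection:
  FM-1: 8 × 8 × 5 = 320
  FM-2: 9 × 5 × 7 = 315
  FM-3: 6 × 10 × 5 = 300
  FM-4: 4 × 3 × 2 = 24
  FM-5: 3 × 9 × 5 = 135
Highest RPN is 320 → FM-1.

FM-1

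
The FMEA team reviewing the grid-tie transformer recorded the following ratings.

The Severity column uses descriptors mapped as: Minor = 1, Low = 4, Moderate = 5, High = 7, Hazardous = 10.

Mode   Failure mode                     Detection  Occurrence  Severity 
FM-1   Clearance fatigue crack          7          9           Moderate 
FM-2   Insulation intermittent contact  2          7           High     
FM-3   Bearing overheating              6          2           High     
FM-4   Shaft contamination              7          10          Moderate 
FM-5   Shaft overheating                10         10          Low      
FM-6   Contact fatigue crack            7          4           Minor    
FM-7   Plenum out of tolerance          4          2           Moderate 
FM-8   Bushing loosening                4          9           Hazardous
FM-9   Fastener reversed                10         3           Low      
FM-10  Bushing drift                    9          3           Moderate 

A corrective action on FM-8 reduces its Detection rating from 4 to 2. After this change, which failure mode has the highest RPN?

RPN = Severity × Occurrence × Detection:
  FM-1: 5 × 9 × 7 = 315
  FM-2: 7 × 7 × 2 = 98
  FM-3: 7 × 2 × 6 = 84
  FM-4: 5 × 10 × 7 = 350
  FM-5: 4 × 10 × 10 = 400
  FM-6: 1 × 4 × 7 = 28
  FM-7: 5 × 2 × 4 = 40
  FM-8: 10 × 9 × 4 = 360
  FM-9: 4 × 3 × 10 = 120
  FM-10: 5 × 3 × 9 = 135
After action: FM-8 → 10 × 9 × 2 = 180.
Revised RPNs: FM-5=400, FM-4=350, FM-1=315, FM-8=180, FM-10=135, FM-9=120, FM-2=98, FM-3=84, FM-7=40, FM-6=28.
Highest is now FM-5 (400).

FM-5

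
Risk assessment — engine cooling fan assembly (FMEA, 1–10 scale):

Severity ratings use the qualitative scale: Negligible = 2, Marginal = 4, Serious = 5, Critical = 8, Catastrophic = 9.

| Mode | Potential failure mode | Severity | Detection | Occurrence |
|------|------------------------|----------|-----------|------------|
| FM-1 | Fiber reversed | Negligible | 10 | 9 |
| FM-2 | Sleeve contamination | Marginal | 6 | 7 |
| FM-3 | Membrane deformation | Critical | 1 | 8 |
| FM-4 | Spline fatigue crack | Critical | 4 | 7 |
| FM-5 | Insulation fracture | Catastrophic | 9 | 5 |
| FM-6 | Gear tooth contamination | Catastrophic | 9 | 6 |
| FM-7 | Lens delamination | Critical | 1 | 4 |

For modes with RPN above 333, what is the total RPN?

RPN = Severity × Occurrence × Detection:
  FM-1: 2 × 9 × 10 = 180
  FM-2: 4 × 7 × 6 = 168
  FM-3: 8 × 8 × 1 = 64
  FM-4: 8 × 7 × 4 = 224
  FM-5: 9 × 5 × 9 = 405
  FM-6: 9 × 6 × 9 = 486
  FM-7: 8 × 4 × 1 = 32
RPN > 333: FM-5 (405), FM-6 (486).
Sum: 405 + 486 = 891.

891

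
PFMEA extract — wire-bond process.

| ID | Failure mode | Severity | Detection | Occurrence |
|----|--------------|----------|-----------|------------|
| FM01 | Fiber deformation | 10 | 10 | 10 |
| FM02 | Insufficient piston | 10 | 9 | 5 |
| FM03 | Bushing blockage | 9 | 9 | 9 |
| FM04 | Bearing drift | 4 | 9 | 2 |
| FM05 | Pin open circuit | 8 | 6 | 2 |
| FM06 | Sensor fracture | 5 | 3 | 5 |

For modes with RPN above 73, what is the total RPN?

2350

RPN = Severity × Occurrence × Detection:
  FM01: 10 × 10 × 10 = 1000
  FM02: 10 × 5 × 9 = 450
  FM03: 9 × 9 × 9 = 729
  FM04: 4 × 2 × 9 = 72
  FM05: 8 × 2 × 6 = 96
  FM06: 5 × 5 × 3 = 75
RPN > 73: FM01 (1000), FM02 (450), FM03 (729), FM05 (96), FM06 (75).
Sum: 1000 + 450 + 729 + 96 + 75 = 2350.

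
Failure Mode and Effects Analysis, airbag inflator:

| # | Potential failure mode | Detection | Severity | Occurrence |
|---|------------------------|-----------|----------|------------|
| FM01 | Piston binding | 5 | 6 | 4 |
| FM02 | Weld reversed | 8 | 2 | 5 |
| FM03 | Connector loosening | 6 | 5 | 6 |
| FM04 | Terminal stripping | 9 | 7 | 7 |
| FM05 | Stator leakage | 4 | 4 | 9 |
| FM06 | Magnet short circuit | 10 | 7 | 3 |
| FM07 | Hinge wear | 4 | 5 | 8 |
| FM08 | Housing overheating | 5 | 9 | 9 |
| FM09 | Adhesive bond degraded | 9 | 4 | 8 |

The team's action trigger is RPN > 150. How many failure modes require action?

6

RPN = Severity × Occurrence × Detection:
  FM01: 6 × 4 × 5 = 120
  FM02: 2 × 5 × 8 = 80
  FM03: 5 × 6 × 6 = 180
  FM04: 7 × 7 × 9 = 441
  FM05: 4 × 9 × 4 = 144
  FM06: 7 × 3 × 10 = 210
  FM07: 5 × 8 × 4 = 160
  FM08: 9 × 9 × 5 = 405
  FM09: 4 × 8 × 9 = 288
Modes with RPN > 150: FM03 (180), FM04 (441), FM06 (210), FM07 (160), FM08 (405), FM09 (288) → 6.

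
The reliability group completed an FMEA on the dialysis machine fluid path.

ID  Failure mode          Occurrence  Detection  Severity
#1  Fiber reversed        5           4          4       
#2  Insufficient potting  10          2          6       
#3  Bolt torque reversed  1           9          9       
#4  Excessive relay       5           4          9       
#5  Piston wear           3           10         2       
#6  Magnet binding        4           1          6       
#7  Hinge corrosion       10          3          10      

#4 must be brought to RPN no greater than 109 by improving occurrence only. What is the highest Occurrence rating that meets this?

#4: S=9, O=5, D=4 → current RPN = 180.
Fixed product = 36. Need 36 × O ≤ 109, so O ≤ 109/36 = 3.03.
Maximum integer Occurrence rating = 3 (gives RPN 108; O=4 would give 144 > 109).

3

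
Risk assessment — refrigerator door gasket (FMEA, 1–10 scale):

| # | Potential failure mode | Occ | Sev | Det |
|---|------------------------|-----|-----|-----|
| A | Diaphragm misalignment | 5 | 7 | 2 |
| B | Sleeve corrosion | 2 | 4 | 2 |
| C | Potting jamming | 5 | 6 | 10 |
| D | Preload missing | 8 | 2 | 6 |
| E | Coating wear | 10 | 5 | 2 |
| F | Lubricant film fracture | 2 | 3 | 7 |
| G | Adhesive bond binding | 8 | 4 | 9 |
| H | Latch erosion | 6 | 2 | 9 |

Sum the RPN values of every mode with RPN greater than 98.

796

RPN = Severity × Occurrence × Detection:
  A: 7 × 5 × 2 = 70
  B: 4 × 2 × 2 = 16
  C: 6 × 5 × 10 = 300
  D: 2 × 8 × 6 = 96
  E: 5 × 10 × 2 = 100
  F: 3 × 2 × 7 = 42
  G: 4 × 8 × 9 = 288
  H: 2 × 6 × 9 = 108
RPN > 98: C (300), E (100), G (288), H (108).
Sum: 300 + 100 + 288 + 108 = 796.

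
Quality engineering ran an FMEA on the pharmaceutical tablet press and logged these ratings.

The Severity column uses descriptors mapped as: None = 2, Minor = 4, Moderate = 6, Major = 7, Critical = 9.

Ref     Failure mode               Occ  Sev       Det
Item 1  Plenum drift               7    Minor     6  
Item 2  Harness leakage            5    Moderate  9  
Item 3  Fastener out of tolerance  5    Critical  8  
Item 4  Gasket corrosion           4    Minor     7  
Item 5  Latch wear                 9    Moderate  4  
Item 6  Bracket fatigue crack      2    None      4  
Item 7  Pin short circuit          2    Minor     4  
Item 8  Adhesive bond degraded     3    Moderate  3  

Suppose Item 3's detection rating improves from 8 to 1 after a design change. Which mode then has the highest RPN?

Item 2

RPN = Severity × Occurrence × Detection:
  Item 1: 4 × 7 × 6 = 168
  Item 2: 6 × 5 × 9 = 270
  Item 3: 9 × 5 × 8 = 360
  Item 4: 4 × 4 × 7 = 112
  Item 5: 6 × 9 × 4 = 216
  Item 6: 2 × 2 × 4 = 16
  Item 7: 4 × 2 × 4 = 32
  Item 8: 6 × 3 × 3 = 54
After action: Item 3 → 9 × 5 × 1 = 45.
Revised RPNs: Item 2=270, Item 5=216, Item 1=168, Item 4=112, Item 8=54, Item 3=45, Item 7=32, Item 6=16.
Highest is now Item 2 (270).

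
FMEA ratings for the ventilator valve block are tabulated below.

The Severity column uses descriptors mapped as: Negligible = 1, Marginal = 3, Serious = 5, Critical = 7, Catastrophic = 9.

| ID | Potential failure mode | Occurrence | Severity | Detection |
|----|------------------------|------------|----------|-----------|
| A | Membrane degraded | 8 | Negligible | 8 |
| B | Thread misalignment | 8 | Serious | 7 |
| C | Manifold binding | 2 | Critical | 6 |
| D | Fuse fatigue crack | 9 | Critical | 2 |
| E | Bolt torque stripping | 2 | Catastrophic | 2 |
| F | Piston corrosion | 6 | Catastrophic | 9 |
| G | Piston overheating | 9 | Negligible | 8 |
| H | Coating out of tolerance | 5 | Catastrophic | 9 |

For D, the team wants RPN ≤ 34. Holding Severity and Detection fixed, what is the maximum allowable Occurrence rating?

D: S=7, O=9, D=2 → current RPN = 126.
Fixed product = 14. Need 14 × O ≤ 34, so O ≤ 34/14 = 2.43.
Maximum integer Occurrence rating = 2 (gives RPN 28; O=3 would give 42 > 34).

2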